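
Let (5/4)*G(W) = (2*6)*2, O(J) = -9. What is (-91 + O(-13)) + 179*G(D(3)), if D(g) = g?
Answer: 16684/5 ≈ 3336.8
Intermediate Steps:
G(W) = 96/5 (G(W) = 4*((2*6)*2)/5 = 4*(12*2)/5 = (4/5)*24 = 96/5)
(-91 + O(-13)) + 179*G(D(3)) = (-91 - 9) + 179*(96/5) = -100 + 17184/5 = 16684/5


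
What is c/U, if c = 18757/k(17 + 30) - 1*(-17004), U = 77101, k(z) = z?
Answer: 817945/3623747 ≈ 0.22572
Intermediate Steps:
c = 817945/47 (c = 18757/(17 + 30) - 1*(-17004) = 18757/47 + 17004 = 817945/47 ≈ 17403.)
c/U = (817945/47)/77101 = (817945/47)*(1/77101) = 817945/3623747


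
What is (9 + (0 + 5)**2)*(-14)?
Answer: -476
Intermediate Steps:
(9 + (0 + 5)**2)*(-14) = (9 + 5**2)*(-14) = (9 + 25)*(-14) = 34*(-14) = -476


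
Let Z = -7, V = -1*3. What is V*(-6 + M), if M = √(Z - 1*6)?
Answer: 18 - 3*I*√13 ≈ 18.0 - 10.817*I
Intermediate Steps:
V = -3
M = I*√13 (M = √(-7 - 1*6) = √(-7 - 6) = √(-13) = I*√13 ≈ 3.6056*I)
V*(-6 + M) = -3*(-6 + I*√13) = 18 - 3*I*√13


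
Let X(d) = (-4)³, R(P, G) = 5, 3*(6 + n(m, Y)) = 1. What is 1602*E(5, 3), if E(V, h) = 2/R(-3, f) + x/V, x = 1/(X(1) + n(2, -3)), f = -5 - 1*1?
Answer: 132966/209 ≈ 636.20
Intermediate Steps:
n(m, Y) = -17/3 (n(m, Y) = -6 + (⅓)*1 = -6 + ⅓ = -17/3)
f = -6 (f = -5 - 1 = -6)
X(d) = -64
x = -3/209 (x = 1/(-64 - 17/3) = 1/(-209/3) = -3/209 ≈ -0.014354)
E(V, h) = ⅖ - 3/(209*V) (E(V, h) = 2/5 - 3/(209*V) = 2*(⅕) - 3/(209*V) = ⅖ - 3/(209*V))
1602*E(5, 3) = 1602*((1/1045)*(-15 + 418*5)/5) = 1602*((1/1045)*(⅕)*(-15 + 2090)) = 1602*((1/1045)*(⅕)*2075) = 1602*(83/209) = 132966/209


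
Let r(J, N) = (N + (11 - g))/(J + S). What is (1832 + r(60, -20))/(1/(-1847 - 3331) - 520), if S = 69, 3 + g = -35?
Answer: -407952182/115780123 ≈ -3.5235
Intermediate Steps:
g = -38 (g = -3 - 35 = -38)
r(J, N) = (49 + N)/(69 + J) (r(J, N) = (N + (11 - 1*(-38)))/(J + 69) = (N + (11 + 38))/(69 + J) = (N + 49)/(69 + J) = (49 + N)/(69 + J))
(1832 + r(60, -20))/(1/(-1847 - 3331) - 520) = (1832 + (49 - 20)/(69 + 60))/(1/(-1847 - 3331) - 520) = (1832 + 29/129)/(1/(-5178) - 520) = (1832 + (1/129)*29)/(-1/5178 - 520) = (1832 + 29/129)/(-2692561/5178) = (236357/129)*(-5178/2692561) = -407952182/115780123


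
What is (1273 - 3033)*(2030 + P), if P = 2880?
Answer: -8641600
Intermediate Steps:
(1273 - 3033)*(2030 + P) = (1273 - 3033)*(2030 + 2880) = -1760*4910 = -8641600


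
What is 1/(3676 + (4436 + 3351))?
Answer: 1/11463 ≈ 8.7237e-5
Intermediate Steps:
1/(3676 + (4436 + 3351)) = 1/(3676 + 7787) = 1/11463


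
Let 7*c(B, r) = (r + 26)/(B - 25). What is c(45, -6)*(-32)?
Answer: -32/7 ≈ -4.5714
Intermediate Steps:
c(B, r) = (26 + r)/(7*(-25 + B)) (c(B, r) = ((r + 26)/(B - 25))/7 = ((26 + r)/(-25 + B))/7 = (26 + r)/(7*(-25 + B)))
c(45, -6)*(-32) = ((26 - 6)/(7*(-25 + 45)))*(-32) = ((⅐)*20/20)*(-32) = ((⅐)*(1/20)*20)*(-32) = (⅐)*(-32) = -32/7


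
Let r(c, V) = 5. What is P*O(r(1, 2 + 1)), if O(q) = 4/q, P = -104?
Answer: -416/5 ≈ -83.200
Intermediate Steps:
P*O(r(1, 2 + 1)) = -416/5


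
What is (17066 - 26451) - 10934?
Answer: -20319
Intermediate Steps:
(17066 - 26451) - 10934 = -9385 - 10934 = -20319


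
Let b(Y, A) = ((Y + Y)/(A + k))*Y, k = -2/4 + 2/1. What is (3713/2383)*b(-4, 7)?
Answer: 237632/40511 ≈ 5.8659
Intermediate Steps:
k = 3/2 (k = -2*1/4 + 2*1 = -1/2 + 2 = 3/2 ≈ 1.5000)
b(Y, A) = 2*Y**2/(3/2 + A) (b(Y, A) = ((Y + Y)/(A + 3/2))*Y = ((2*Y)/(3/2 + A))*Y = (2*Y/(3/2 + A))*Y = 2*Y**2/(3/2 + A))
(3713/2383)*b(-4, 7) = (3713/2383)*(4*(-4)**2/(3 + 2*7)) = (3713*(1/2383))*(4*16/(3 + 14)) = 3713*(4*16/17)/2383 = 3713*(4*16*(1/17))/2383 = (3713/2383)*(64/17) = 237632/40511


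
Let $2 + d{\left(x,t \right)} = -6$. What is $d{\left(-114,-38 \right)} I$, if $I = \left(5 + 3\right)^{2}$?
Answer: $-512$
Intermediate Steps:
$d{\left(x,t \right)} = -8$ ($d{\left(x,t \right)} = -2 - 6 = -8$)
$I = 64$ ($I = 8^{2} = 64$)
$d{\left(-114,-38 \right)} I = \left(-8\right) 64 = -512$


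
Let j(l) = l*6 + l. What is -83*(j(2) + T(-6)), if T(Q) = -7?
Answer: -581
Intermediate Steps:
j(l) = 7*l (j(l) = 6*l + l = 7*l)
-83*(j(2) + T(-6)) = -83*(7*2 - 7) = -83*(14 - 7) = -83*7 = -581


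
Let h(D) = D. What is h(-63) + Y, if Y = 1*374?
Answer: 311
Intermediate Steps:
Y = 374
h(-63) + Y = -63 + 374 = 311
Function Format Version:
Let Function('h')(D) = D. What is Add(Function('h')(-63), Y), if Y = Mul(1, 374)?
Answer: 311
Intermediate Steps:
Y = 374
Add(Function('h')(-63), Y) = Add(-63, 374) = 311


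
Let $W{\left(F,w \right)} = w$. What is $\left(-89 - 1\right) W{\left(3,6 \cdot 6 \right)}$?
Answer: $-3240$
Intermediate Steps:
$\left(-89 - 1\right) W{\left(3,6 \cdot 6 \right)} = \left(-89 - 1\right) 6 \cdot 6 = \left(-90\right) 36 = -3240$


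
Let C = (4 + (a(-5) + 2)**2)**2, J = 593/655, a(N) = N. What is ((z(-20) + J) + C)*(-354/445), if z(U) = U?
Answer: -34758552/291475 ≈ -119.25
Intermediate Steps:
J = 593/655 (J = 593*(1/655) = 593/655 ≈ 0.90534)
C = 169 (C = (4 + (-5 + 2)**2)**2 = (4 + (-3)**2)**2 = (4 + 9)**2 = 13**2 = 169)
((z(-20) + J) + C)*(-354/445) = ((-20 + 593/655) + 169)*(-354/445) = (-12507/655 + 169)*(-354*1/445) = (98188/655)*(-354/445) = -34758552/291475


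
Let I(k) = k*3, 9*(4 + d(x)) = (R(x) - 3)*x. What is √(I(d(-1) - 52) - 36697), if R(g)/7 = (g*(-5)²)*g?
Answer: I*√332301/3 ≈ 192.15*I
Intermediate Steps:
R(g) = 175*g² (R(g) = 7*((g*(-5)²)*g) = 7*((g*25)*g) = 7*((25*g)*g) = 7*(25*g²) = 175*g²)
d(x) = -4 + x*(-3 + 175*x²)/9 (d(x) = -4 + ((175*x² - 3)*x)/9 = -4 + ((-3 + 175*x²)*x)/9 = -4 + (x*(-3 + 175*x²))/9 = -4 + x*(-3 + 175*x²)/9)
I(k) = 3*k
√(I(d(-1) - 52) - 36697) = √(3*((-4 - ⅓*(-1) + (175/9)*(-1)³) - 52) - 36697) = √(3*((-4 + ⅓ + (175/9)*(-1)) - 52) - 36697) = √(3*((-4 + ⅓ - 175/9) - 52) - 36697) = √(3*(-208/9 - 52) - 36697) = √(3*(-676/9) - 36697) = √(-676/3 - 36697) = √(-110767/3) = I*√332301/3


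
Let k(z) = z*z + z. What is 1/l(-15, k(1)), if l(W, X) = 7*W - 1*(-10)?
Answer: -1/95 ≈ -0.010526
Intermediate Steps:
k(z) = z + z**2 (k(z) = z**2 + z = z + z**2)
l(W, X) = 10 + 7*W (l(W, X) = 7*W + 10 = 10 + 7*W)
1/l(-15, k(1)) = 1/(10 + 7*(-15)) = 1/(10 - 105) = 1/(-95) = -1/95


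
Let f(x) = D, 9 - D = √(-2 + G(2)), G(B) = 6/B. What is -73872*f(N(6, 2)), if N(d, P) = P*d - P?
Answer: -590976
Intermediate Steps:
N(d, P) = -P + P*d
D = 8 (D = 9 - √(-2 + 6/2) = 9 - √(-2 + 6*(½)) = 9 - √(-2 + 3) = 9 - √1 = 9 - 1*1 = 9 - 1 = 8)
f(x) = 8
-73872*f(N(6, 2)) = -73872*8 = -590976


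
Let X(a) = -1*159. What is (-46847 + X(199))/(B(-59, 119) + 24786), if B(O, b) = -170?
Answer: -23503/12308 ≈ -1.9096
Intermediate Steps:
X(a) = -159
(-46847 + X(199))/(B(-59, 119) + 24786) = (-46847 - 159)/(-170 + 24786) = -47006/24616 = -47006*1/24616 = -23503/12308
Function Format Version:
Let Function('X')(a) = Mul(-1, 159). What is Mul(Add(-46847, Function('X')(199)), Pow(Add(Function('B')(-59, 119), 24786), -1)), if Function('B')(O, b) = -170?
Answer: Rational(-23503, 12308) ≈ -1.9096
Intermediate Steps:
Function('X')(a) = -159
Mul(Add(-46847, Function('X')(199)), Pow(Add(Function('B')(-59, 119), 24786), -1)) = Mul(Add(-46847, -159), Pow(Add(-170, 24786), -1)) = Mul(-47006, Pow(24616, -1)) = Mul(-47006, Rational(1, 24616)) = Rational(-23503, 12308)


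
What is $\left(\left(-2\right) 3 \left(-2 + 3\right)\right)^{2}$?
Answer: $36$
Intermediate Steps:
$\left(\left(-2\right) 3 \left(-2 + 3\right)\right)^{2} = \left(\left(-6\right) 1\right)^{2} = \left(-6\right)^{2} = 36$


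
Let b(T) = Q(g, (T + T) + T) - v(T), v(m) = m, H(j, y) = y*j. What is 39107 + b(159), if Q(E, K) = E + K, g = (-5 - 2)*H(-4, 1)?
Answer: 39453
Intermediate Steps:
H(j, y) = j*y
g = 28 (g = (-5 - 2)*(-4*1) = -7*(-4) = 28)
b(T) = 28 + 2*T (b(T) = (28 + ((T + T) + T)) - T = (28 + (2*T + T)) - T = (28 + 3*T) - T = 28 + 2*T)
39107 + b(159) = 39107 + (28 + 2*159) = 39107 + (28 + 318) = 39107 + 346 = 39453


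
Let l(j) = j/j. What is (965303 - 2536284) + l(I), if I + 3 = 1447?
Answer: -1570980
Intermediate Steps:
I = 1444 (I = -3 + 1447 = 1444)
l(j) = 1
(965303 - 2536284) + l(I) = (965303 - 2536284) + 1 = -1570981 + 1 = -1570980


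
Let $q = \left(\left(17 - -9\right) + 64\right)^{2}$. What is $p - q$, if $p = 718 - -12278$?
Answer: $4896$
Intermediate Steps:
$p = 12996$ ($p = 718 + 12278 = 12996$)
$q = 8100$ ($q = \left(\left(17 + 9\right) + 64\right)^{2} = \left(26 + 64\right)^{2} = 90^{2} = 8100$)
$p - q = 12996 - 8100 = 4896$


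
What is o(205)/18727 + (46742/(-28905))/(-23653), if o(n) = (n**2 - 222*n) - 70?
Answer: -2429642488141/12803461974555 ≈ -0.18976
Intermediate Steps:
o(n) = -70 + n**2 - 222*n
o(205)/18727 + (46742/(-28905))/(-23653) = (-70 + 205**2 - 222*205)/18727 + (46742/(-28905))/(-23653) = (-70 + 42025 - 45510)*(1/18727) + (46742*(-1/28905))*(-1/23653) = -3555*1/18727 - 46742/28905*(-1/23653) = -3555/18727 + 46742/683689965 = -2429642488141/12803461974555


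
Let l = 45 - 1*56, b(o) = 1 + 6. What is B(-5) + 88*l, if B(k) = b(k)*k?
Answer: -1003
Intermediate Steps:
b(o) = 7
l = -11 (l = 45 - 56 = -11)
B(k) = 7*k
B(-5) + 88*l = 7*(-5) + 88*(-11) = -35 - 968 = -1003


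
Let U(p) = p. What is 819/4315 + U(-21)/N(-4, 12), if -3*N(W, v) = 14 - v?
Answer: 273483/8630 ≈ 31.690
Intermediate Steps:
N(W, v) = -14/3 + v/3 (N(W, v) = -(14 - v)/3 = -14/3 + v/3)
819/4315 + U(-21)/N(-4, 12) = 819/4315 - 21/(-14/3 + (⅓)*12) = 819*(1/4315) - 21/(-14/3 + 4) = 819/4315 - 21/(-⅔) = 819/4315 - 21*(-3/2) = 819/4315 + 63/2 = 273483/8630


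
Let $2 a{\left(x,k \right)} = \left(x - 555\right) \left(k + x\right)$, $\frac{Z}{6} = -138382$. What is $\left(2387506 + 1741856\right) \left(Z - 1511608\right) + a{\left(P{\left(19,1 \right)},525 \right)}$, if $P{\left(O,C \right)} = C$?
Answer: $-9670553013502$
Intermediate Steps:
$Z = -830292$ ($Z = 6 \left(-138382\right) = -830292$)
$a{\left(x,k \right)} = \frac{\left(-555 + x\right) \left(k + x\right)}{2}$ ($a{\left(x,k \right)} = \frac{\left(x - 555\right) \left(k + x\right)}{2} = \frac{\left(-555 + x\right) \left(k + x\right)}{2}$)
$\left(2387506 + 1741856\right) \left(Z - 1511608\right) + a{\left(P{\left(19,1 \right)},525 \right)} = \left(2387506 + 1741856\right) \left(-830292 - 1511608\right) + \left(\frac{1^{2}}{2} - \frac{291375}{2} - \frac{555}{2} + \frac{1}{2} \cdot 525 \cdot 1\right) = 4129362 \left(-2341900\right) + \left(\frac{1}{2} \cdot 1 - \frac{291375}{2} - \frac{555}{2} + \frac{525}{2}\right) = -9670552867800 + \left(\frac{1}{2} - \frac{291375}{2} - \frac{555}{2} + \frac{525}{2}\right) = -9670552867800 - 145702 = -9670553013502$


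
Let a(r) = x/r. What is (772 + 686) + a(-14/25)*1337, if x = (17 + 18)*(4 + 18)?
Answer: -1836917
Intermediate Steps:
x = 770 (x = 35*22 = 770)
a(r) = 770/r
(772 + 686) + a(-14/25)*1337 = (772 + 686) + (770/((-14/25)))*1337 = 1458 + (770/((-14*1/25)))*1337 = 1458 + (770/(-14/25))*1337 = 1458 + (770*(-25/14))*1337 = 1458 - 1375*1337 = 1458 - 1838375 = -1836917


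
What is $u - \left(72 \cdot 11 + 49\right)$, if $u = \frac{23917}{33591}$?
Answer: $- \frac{28226114}{33591} \approx -840.29$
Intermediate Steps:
$u = \frac{23917}{33591}$ ($u = 23917 \cdot \frac{1}{33591} = \frac{23917}{33591} \approx 0.71201$)
$u - \left(72 \cdot 11 + 49\right) = \frac{23917}{33591} - \left(72 \cdot 11 + 49\right) = \frac{23917}{33591} - \left(792 + 49\right) = \frac{23917}{33591} - 841 = - \frac{28226114}{33591}$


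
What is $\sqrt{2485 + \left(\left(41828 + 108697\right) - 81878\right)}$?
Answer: $2 \sqrt{17783} \approx 266.71$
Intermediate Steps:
$\sqrt{2485 + \left(\left(41828 + 108697\right) - 81878\right)} = \sqrt{2485 + \left(150525 - 81878\right)} = \sqrt{2485 + 68647} = \sqrt{71132} = 2 \sqrt{17783}$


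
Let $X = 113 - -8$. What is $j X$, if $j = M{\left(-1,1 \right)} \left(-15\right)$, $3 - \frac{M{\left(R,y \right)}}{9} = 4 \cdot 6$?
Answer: $343035$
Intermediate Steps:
$M{\left(R,y \right)} = -189$ ($M{\left(R,y \right)} = 27 - 9 \cdot 4 \cdot 6 = 27 - 216 = -189$)
$X = 121$ ($X = 113 + 8 = 121$)
$j = 2835$ ($j = \left(-189\right) \left(-15\right) = 2835$)
$j X = 2835 \cdot 121 = 343035$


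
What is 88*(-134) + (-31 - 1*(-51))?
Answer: -11772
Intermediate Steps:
88*(-134) + (-31 - 1*(-51)) = -11792 + (-31 + 51) = -11792 + 20 = -11772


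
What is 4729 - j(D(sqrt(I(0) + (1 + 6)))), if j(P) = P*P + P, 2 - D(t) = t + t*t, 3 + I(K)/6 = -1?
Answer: 4366 + 39*I*sqrt(17) ≈ 4366.0 + 160.8*I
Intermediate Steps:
I(K) = -24 (I(K) = -18 + 6*(-1) = -18 - 6 = -24)
D(t) = 2 - t - t**2 (D(t) = 2 - (t + t*t) = 2 - (t + t**2) = 2 + (-t - t**2) = 2 - t - t**2)
j(P) = P + P**2 (j(P) = P**2 + P = P + P**2)
4729 - j(D(sqrt(I(0) + (1 + 6)))) = 4729 - (2 - sqrt(-24 + (1 + 6)) - (sqrt(-24 + (1 + 6)))**2)*(1 + (2 - sqrt(-24 + (1 + 6)) - (sqrt(-24 + (1 + 6)))**2)) = 4729 - (2 - sqrt(-24 + 7) - (sqrt(-24 + 7))**2)*(1 + (2 - sqrt(-24 + 7) - (sqrt(-24 + 7))**2)) = 4729 - (2 - sqrt(-17) - (sqrt(-17))**2)*(1 + (2 - sqrt(-17) - (sqrt(-17))**2)) = 4729 - (2 - I*sqrt(17) - (I*sqrt(17))**2)*(1 + (2 - I*sqrt(17) - (I*sqrt(17))**2)) = 4729 - (2 - I*sqrt(17) - 1*(-17))*(1 + (2 - I*sqrt(17) - 1*(-17))) = 4729 - (2 - I*sqrt(17) + 17)*(1 + (2 - I*sqrt(17) + 17)) = 4729 - (19 - I*sqrt(17))*(1 + (19 - I*sqrt(17))) = 4729 - (19 - I*sqrt(17))*(20 - I*sqrt(17))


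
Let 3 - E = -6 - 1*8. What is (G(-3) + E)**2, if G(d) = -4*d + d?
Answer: 676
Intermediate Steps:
G(d) = -3*d
E = 17 (E = 3 - (-6 - 1*8) = 3 - (-6 - 8) = 3 - 1*(-14) = 3 + 14 = 17)
(G(-3) + E)**2 = (-3*(-3) + 17)**2 = (9 + 17)**2 = 26**2 = 676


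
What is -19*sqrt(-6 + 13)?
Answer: -19*sqrt(7) ≈ -50.269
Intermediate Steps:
-19*sqrt(-6 + 13) = -19*sqrt(7)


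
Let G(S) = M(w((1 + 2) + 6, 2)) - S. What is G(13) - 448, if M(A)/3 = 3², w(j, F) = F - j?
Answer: -434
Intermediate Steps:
M(A) = 27 (M(A) = 3*3² = 3*9 = 27)
G(S) = 27 - S
G(13) - 448 = (27 - 1*13) - 448 = (27 - 13) - 448 = 14 - 448 = -434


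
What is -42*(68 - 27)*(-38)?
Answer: 65436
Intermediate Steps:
-42*(68 - 27)*(-38) = -1722*(-38) = -42*(-1558) = 65436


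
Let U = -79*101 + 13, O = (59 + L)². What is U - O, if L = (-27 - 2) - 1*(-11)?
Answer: -9647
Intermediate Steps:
L = -18 (L = -29 + 11 = -18)
O = 1681 (O = (59 - 18)² = 41² = 1681)
U = -7966 (U = -7979 + 13 = -7966)
U - O = -7966 - 1*1681 = -7966 - 1681 = -9647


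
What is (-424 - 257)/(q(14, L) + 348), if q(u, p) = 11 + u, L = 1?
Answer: -681/373 ≈ -1.8257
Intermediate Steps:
(-424 - 257)/(q(14, L) + 348) = (-424 - 257)/((11 + 14) + 348) = -681/(25 + 348) = -681/373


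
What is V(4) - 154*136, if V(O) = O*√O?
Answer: -20936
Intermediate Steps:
V(O) = O^(3/2)
V(4) - 154*136 = 4^(3/2) - 154*136 = 8 - 20944 = -20936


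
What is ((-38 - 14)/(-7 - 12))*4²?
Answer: 832/19 ≈ 43.789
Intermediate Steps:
((-38 - 14)/(-7 - 12))*4² = -52/(-19)*16 = -52*(-1/19)*16 = (52/19)*16 = 832/19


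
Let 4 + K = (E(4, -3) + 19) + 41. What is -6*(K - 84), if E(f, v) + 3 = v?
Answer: 204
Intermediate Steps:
E(f, v) = -3 + v
K = 50 (K = -4 + (((-3 - 3) + 19) + 41) = -4 + ((-6 + 19) + 41) = -4 + (13 + 41) = -4 + 54 = 50)
-6*(K - 84) = -6*(50 - 84) = -6*(-34) = 204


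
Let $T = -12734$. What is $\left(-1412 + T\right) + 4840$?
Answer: $-9306$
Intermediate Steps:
$\left(-1412 + T\right) + 4840 = \left(-1412 - 12734\right) + 4840 = -14146 + 4840 = -9306$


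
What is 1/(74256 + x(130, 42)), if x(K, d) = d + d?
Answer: 1/74340 ≈ 1.3452e-5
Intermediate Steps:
x(K, d) = 2*d
1/(74256 + x(130, 42)) = 1/(74256 + 2*42) = 1/(74256 + 84) = 1/74340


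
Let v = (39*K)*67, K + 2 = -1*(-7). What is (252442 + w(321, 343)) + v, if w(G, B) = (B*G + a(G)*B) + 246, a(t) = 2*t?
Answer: 596062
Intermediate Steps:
K = 5 (K = -2 - 1*(-7) = -2 + 7 = 5)
w(G, B) = 246 + 3*B*G (w(G, B) = (B*G + (2*G)*B) + 246 = (B*G + 2*B*G) + 246 = 3*B*G + 246 = 246 + 3*B*G)
v = 13065 (v = (39*5)*67 = 195*67 = 13065)
(252442 + w(321, 343)) + v = (252442 + (246 + 3*343*321)) + 13065 = (252442 + (246 + 330309)) + 13065 = (252442 + 330555) + 13065 = 582997 + 13065 = 596062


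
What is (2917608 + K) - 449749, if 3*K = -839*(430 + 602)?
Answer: 2179243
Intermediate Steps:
K = -288616 (K = (-839*(430 + 602))/3 = (-839*1032)/3 = (⅓)*(-865848) = -288616)
(2917608 + K) - 449749 = (2917608 - 288616) - 449749 = 2628992 - 449749 = 2179243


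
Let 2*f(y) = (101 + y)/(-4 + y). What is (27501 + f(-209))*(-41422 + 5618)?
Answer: -69910496556/71 ≈ -9.8465e+8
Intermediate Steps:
f(y) = (101 + y)/(2*(-4 + y)) (f(y) = ((101 + y)/(-4 + y))/2 = (101 + y)/(2*(-4 + y)))
(27501 + f(-209))*(-41422 + 5618) = (27501 + (101 - 209)/(2*(-4 - 209)))*(-41422 + 5618) = (27501 + (1/2)*(-108)/(-213))*(-35804) = (27501 + (1/2)*(-1/213)*(-108))*(-35804) = (27501 + 18/71)*(-35804) = (1952589/71)*(-35804) = -69910496556/71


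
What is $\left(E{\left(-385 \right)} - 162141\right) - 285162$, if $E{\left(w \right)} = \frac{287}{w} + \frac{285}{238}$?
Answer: $- \frac{5855190353}{13090} \approx -4.473 \cdot 10^{5}$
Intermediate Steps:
$E{\left(w \right)} = \frac{285}{238} + \frac{287}{w}$ ($E{\left(w \right)} = \frac{287}{w} + 285 \cdot \frac{1}{238} = \frac{287}{w} + \frac{285}{238} = \frac{285}{238} + \frac{287}{w}$)
$\left(E{\left(-385 \right)} - 162141\right) - 285162 = \left(\left(\frac{285}{238} + \frac{287}{-385}\right) - 162141\right) - 285162 = \left(\left(\frac{285}{238} + 287 \left(- \frac{1}{385}\right)\right) - 162141\right) - 285162 = \left(\left(\frac{285}{238} - \frac{41}{55}\right) - 162141\right) - 285162 = \left(\frac{5917}{13090} - 162141\right) - 285162 = - \frac{2122419773}{13090} - 285162 = - \frac{5855190353}{13090}$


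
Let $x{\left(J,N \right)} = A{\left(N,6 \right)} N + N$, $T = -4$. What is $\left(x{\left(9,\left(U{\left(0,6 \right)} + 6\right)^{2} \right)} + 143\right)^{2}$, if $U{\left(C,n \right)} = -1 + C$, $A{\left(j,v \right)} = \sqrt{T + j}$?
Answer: $41349 + 8400 \sqrt{21} \approx 79843.0$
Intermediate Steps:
$A{\left(j,v \right)} = \sqrt{-4 + j}$
$x{\left(J,N \right)} = N + N \sqrt{-4 + N}$ ($x{\left(J,N \right)} = \sqrt{-4 + N} N + N = N \sqrt{-4 + N} + N = N + N \sqrt{-4 + N}$)
$\left(x{\left(9,\left(U{\left(0,6 \right)} + 6\right)^{2} \right)} + 143\right)^{2} = \left(\left(\left(-1 + 0\right) + 6\right)^{2} \left(1 + \sqrt{-4 + \left(\left(-1 + 0\right) + 6\right)^{2}}\right) + 143\right)^{2} = \left(\left(-1 + 6\right)^{2} \left(1 + \sqrt{-4 + \left(-1 + 6\right)^{2}}\right) + 143\right)^{2} = \left(5^{2} \left(1 + \sqrt{-4 + 5^{2}}\right) + 143\right)^{2} = \left(25 \left(1 + \sqrt{-4 + 25}\right) + 143\right)^{2} = \left(25 \left(1 + \sqrt{21}\right) + 143\right)^{2} = \left(\left(25 + 25 \sqrt{21}\right) + 143\right)^{2} = \left(168 + 25 \sqrt{21}\right)^{2}$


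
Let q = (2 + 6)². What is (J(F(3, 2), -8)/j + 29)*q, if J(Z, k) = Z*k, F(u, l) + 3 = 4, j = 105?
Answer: 194368/105 ≈ 1851.1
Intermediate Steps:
F(u, l) = 1 (F(u, l) = -3 + 4 = 1)
q = 64 (q = 8² = 64)
(J(F(3, 2), -8)/j + 29)*q = ((1*(-8))/105 + 29)*64 = (-8*1/105 + 29)*64 = (-8/105 + 29)*64 = (3037/105)*64 = 194368/105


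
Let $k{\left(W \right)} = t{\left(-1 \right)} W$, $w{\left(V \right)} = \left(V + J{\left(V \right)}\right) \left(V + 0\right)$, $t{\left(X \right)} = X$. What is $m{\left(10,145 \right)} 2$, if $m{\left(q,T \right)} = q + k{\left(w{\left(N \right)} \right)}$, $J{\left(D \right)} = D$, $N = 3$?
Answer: $-16$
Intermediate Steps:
$w{\left(V \right)} = 2 V^{2}$ ($w{\left(V \right)} = \left(V + V\right) \left(V + 0\right) = 2 V V = 2 V^{2}$)
$k{\left(W \right)} = - W$
$m{\left(q,T \right)} = -18 + q$ ($m{\left(q,T \right)} = q - 2 \cdot 3^{2} = q - 2 \cdot 9 = q - 18 = -18 + q$)
$m{\left(10,145 \right)} 2 = \left(-18 + 10\right) 2 = \left(-8\right) 2 = -16$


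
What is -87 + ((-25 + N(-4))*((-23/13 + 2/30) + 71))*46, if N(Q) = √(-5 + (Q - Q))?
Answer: -3111383/39 + 621598*I*√5/195 ≈ -79779.0 + 7127.9*I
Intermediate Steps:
N(Q) = I*√5 (N(Q) = √(-5 + 0) = √(-5) = I*√5)
-87 + ((-25 + N(-4))*((-23/13 + 2/30) + 71))*46 = -87 + ((-25 + I*√5)*((-23/13 + 2/30) + 71))*46 = -87 + ((-25 + I*√5)*((-23*1/13 + 2*(1/30)) + 71))*46 = -87 + ((-25 + I*√5)*((-23/13 + 1/15) + 71))*46 = -87 + ((-25 + I*√5)*(-332/195 + 71))*46 = -87 + ((-25 + I*√5)*(13513/195))*46 = -87 + (-67565/39 + 13513*I*√5/195)*46 = -87 + (-3107990/39 + 621598*I*√5/195) = -3111383/39 + 621598*I*√5/195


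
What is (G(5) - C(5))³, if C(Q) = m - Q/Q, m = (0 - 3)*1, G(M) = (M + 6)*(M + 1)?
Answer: 343000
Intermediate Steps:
G(M) = (1 + M)*(6 + M) (G(M) = (6 + M)*(1 + M) = (1 + M)*(6 + M))
m = -3 (m = -3*1 = -3)
C(Q) = -4 (C(Q) = -3 - Q/Q = -3 - 1*1 = -3 - 1 = -4)
(G(5) - C(5))³ = ((6 + 5² + 7*5) - 1*(-4))³ = ((6 + 25 + 35) + 4)³ = (66 + 4)³ = 70³ = 343000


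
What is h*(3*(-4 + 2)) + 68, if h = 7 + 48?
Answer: -262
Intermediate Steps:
h = 55
h*(3*(-4 + 2)) + 68 = 55*(3*(-4 + 2)) + 68 = 55*(3*(-2)) + 68 = 55*(-6) + 68 = -330 + 68 = -262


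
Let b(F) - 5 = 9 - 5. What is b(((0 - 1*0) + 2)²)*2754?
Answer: 24786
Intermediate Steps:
b(F) = 9 (b(F) = 5 + (9 - 5) = 5 + 4 = 9)
b(((0 - 1*0) + 2)²)*2754 = 9*2754 = 24786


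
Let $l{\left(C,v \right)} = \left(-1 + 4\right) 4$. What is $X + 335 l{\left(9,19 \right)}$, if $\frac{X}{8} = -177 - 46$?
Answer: $2236$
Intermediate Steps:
$X = -1784$ ($X = 8 \left(-177 - 46\right) = 8 \left(-223\right) = -1784$)
$l{\left(C,v \right)} = 12$ ($l{\left(C,v \right)} = 3 \cdot 4 = 12$)
$X + 335 l{\left(9,19 \right)} = -1784 + 335 \cdot 12 = -1784 + 4020 = 2236$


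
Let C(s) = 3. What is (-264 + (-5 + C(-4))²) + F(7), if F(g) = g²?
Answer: -211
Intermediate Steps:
(-264 + (-5 + C(-4))²) + F(7) = (-264 + (-5 + 3)²) + 7² = (-264 + (-2)²) + 49 = (-264 + 4) + 49 = -260 + 49 = -211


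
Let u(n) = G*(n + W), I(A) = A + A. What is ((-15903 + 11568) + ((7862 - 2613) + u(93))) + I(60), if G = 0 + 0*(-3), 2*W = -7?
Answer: 1034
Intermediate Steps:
W = -7/2 (W = (½)*(-7) = -7/2 ≈ -3.5000)
I(A) = 2*A
G = 0 (G = 0 + 0 = 0)
u(n) = 0 (u(n) = 0*(n - 7/2) = 0*(-7/2 + n) = 0)
((-15903 + 11568) + ((7862 - 2613) + u(93))) + I(60) = ((-15903 + 11568) + ((7862 - 2613) + 0)) + 2*60 = (-4335 + (5249 + 0)) + 120 = (-4335 + 5249) + 120 = 914 + 120 = 1034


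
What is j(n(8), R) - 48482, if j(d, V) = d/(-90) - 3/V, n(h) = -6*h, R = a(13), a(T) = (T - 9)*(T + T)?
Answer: -75631133/1560 ≈ -48482.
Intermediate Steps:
a(T) = 2*T*(-9 + T) (a(T) = (-9 + T)*(2*T) = 2*T*(-9 + T))
R = 104 (R = 2*13*(-9 + 13) = 2*13*4 = 104)
j(d, V) = -3/V - d/90 (j(d, V) = d*(-1/90) - 3/V = -d/90 - 3/V = -3/V - d/90)
j(n(8), R) - 48482 = (-3/104 - (-1)*8/15) - 48482 = (-3*1/104 - 1/90*(-48)) - 48482 = (-3/104 + 8/15) - 48482 = 787/1560 - 48482 = -75631133/1560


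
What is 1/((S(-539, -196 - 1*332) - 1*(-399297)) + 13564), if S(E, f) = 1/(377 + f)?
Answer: 151/62342010 ≈ 2.4221e-6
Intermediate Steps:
1/((S(-539, -196 - 1*332) - 1*(-399297)) + 13564) = 1/((1/(377 + (-196 - 1*332)) - 1*(-399297)) + 13564) = 1/((1/(377 + (-196 - 332)) + 399297) + 13564) = 1/((1/(377 - 528) + 399297) + 13564) = 1/((1/(-151) + 399297) + 13564) = 1/((-1/151 + 399297) + 13564) = 1/(60293846/151 + 13564) = 1/(62342010/151) = 151/62342010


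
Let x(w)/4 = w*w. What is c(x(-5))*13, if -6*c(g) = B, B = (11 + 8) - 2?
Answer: -221/6 ≈ -36.833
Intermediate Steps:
x(w) = 4*w**2 (x(w) = 4*(w*w) = 4*w**2)
B = 17 (B = 19 - 2 = 17)
c(g) = -17/6 (c(g) = -1/6*17 = -17/6)
c(x(-5))*13 = -17/6*13 = -221/6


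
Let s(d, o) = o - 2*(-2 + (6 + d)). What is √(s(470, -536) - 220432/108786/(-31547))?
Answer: 2*I*√1092385803907205719077/1715935971 ≈ 38.523*I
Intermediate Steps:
s(d, o) = -8 + o - 2*d (s(d, o) = o - 2*(4 + d) = o - (8 + 2*d) = o + (-8 - 2*d) = -8 + o - 2*d)
√(s(470, -536) - 220432/108786/(-31547)) = √((-8 - 536 - 2*470) - 220432/108786/(-31547)) = √((-8 - 536 - 940) - 220432*1/108786*(-1/31547)) = √(-1484 - 110216/54393*(-1/31547)) = √(-1484 + 110216/1715935971) = √(-2546448870748/1715935971) = 2*I*√1092385803907205719077/1715935971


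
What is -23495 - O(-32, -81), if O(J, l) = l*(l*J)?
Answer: 186457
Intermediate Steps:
O(J, l) = J*l² (O(J, l) = l*(J*l) = J*l²)
-23495 - O(-32, -81) = -23495 - (-32)*(-81)² = -23495 - (-32)*6561 = -23495 - 1*(-209952) = -23495 + 209952 = 186457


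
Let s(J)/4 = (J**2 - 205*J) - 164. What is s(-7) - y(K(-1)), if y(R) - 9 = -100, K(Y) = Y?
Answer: 5371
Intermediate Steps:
s(J) = -656 - 820*J + 4*J**2 (s(J) = 4*((J**2 - 205*J) - 164) = 4*(-164 + J**2 - 205*J) = -656 - 820*J + 4*J**2)
y(R) = -91 (y(R) = 9 - 100 = -91)
s(-7) - y(K(-1)) = (-656 - 820*(-7) + 4*(-7)**2) - 1*(-91) = (-656 + 5740 + 4*49) + 91 = (-656 + 5740 + 196) + 91 = 5280 + 91 = 5371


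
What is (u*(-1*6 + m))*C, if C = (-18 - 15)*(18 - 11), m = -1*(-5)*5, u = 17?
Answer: -74613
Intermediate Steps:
m = 25 (m = 5*5 = 25)
C = -231 (C = -33*7 = -231)
(u*(-1*6 + m))*C = (17*(-1*6 + 25))*(-231) = (17*(-6 + 25))*(-231) = (17*19)*(-231) = 323*(-231) = -74613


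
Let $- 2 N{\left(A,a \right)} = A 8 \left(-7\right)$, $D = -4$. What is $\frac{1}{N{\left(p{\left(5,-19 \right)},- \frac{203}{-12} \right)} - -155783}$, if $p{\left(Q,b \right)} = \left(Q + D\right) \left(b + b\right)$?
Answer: $\frac{1}{154719} \approx 6.4633 \cdot 10^{-6}$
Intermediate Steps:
$p{\left(Q,b \right)} = 2 b \left(-4 + Q\right)$ ($p{\left(Q,b \right)} = \left(Q - 4\right) \left(b + b\right) = \left(-4 + Q\right) 2 b = 2 b \left(-4 + Q\right)$)
$N{\left(A,a \right)} = 28 A$ ($N{\left(A,a \right)} = - \frac{A 8 \left(-7\right)}{2} = - \frac{8 A \left(-7\right)}{2} = - \frac{\left(-56\right) A}{2} = 28 A$)
$\frac{1}{N{\left(p{\left(5,-19 \right)},- \frac{203}{-12} \right)} - -155783} = \frac{1}{28 \cdot 2 \left(-19\right) \left(-4 + 5\right) - -155783} = \frac{1}{28 \cdot 2 \left(-19\right) 1 + 155783} = \frac{1}{28 \left(-38\right) + 155783} = \frac{1}{-1064 + 155783} = \frac{1}{154719}$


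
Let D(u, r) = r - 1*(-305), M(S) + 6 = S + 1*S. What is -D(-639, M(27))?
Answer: -353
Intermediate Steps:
M(S) = -6 + 2*S (M(S) = -6 + (S + 1*S) = -6 + (S + S) = -6 + 2*S)
D(u, r) = 305 + r (D(u, r) = r + 305 = 305 + r)
-D(-639, M(27)) = -(305 + (-6 + 2*27)) = -(305 + (-6 + 54)) = -(305 + 48) = -1*353 = -353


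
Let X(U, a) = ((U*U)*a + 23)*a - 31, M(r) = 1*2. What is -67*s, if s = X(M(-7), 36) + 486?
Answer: -433289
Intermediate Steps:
M(r) = 2
X(U, a) = -31 + a*(23 + a*U**2) (X(U, a) = (U**2*a + 23)*a - 31 = (a*U**2 + 23)*a - 31 = (23 + a*U**2)*a - 31 = a*(23 + a*U**2) - 31 = -31 + a*(23 + a*U**2))
s = 6467 (s = (-31 + 23*36 + 2**2*36**2) + 486 = (-31 + 828 + 4*1296) + 486 = (-31 + 828 + 5184) + 486 = 5981 + 486 = 6467)
-67*s = -67*6467 = -433289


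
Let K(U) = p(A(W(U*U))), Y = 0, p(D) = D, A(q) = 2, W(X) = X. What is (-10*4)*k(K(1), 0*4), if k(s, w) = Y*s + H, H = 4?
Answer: -160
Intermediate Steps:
K(U) = 2
k(s, w) = 4 (k(s, w) = 0*s + 4 = 0 + 4 = 4)
(-10*4)*k(K(1), 0*4) = -10*4*4 = -40*4 = -160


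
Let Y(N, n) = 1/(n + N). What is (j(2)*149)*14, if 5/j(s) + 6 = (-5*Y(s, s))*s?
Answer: -20860/17 ≈ -1227.1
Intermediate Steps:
Y(N, n) = 1/(N + n)
j(s) = -10/17 (j(s) = 5/(-6 + (-5/(s + s))*s) = 5/(-6 + (-5*1/(2*s))*s) = 5/(-6 + (-5/(2*s))*s) = 5/(-6 - 5/2) = 5/(-17/2) = 5*(-2/17) = -10/17)
(j(2)*149)*14 = -10/17*149*14 = -1490/17*14 = -20860/17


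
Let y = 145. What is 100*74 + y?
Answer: 7545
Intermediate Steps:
100*74 + y = 100*74 + 145 = 7400 + 145 = 7545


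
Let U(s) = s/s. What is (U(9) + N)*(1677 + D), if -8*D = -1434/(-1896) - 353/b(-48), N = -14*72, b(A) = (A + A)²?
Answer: -9835554141985/5824512 ≈ -1.6886e+6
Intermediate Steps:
b(A) = 4*A² (b(A) = (2*A)² = 4*A²)
U(s) = 1
N = -1008
D = -522769/5824512 (D = -(-1434/(-1896) - 353/(4*(-48)²))/8 = -(-1434*(-1/1896) - 353/(4*2304))/8 = -(239/316 - 353/9216)/8 = -⅛*522769/728064 = -522769/5824512 ≈ -0.089753)
(U(9) + N)*(1677 + D) = (1 - 1008)*(1677 - 522769/5824512) = -1007*9767183855/5824512 = -9835554141985/5824512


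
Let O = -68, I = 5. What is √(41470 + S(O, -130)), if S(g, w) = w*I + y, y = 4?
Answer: 54*√14 ≈ 202.05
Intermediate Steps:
S(g, w) = 4 + 5*w (S(g, w) = w*5 + 4 = 5*w + 4 = 4 + 5*w)
√(41470 + S(O, -130)) = √(41470 + (4 + 5*(-130))) = √(41470 + (4 - 650)) = √(41470 - 646) = √40824 = 54*√14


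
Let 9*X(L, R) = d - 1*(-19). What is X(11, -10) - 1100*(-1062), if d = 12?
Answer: 10513831/9 ≈ 1.1682e+6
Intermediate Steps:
X(L, R) = 31/9 (X(L, R) = (12 - 1*(-19))/9 = (12 + 19)/9 = (1/9)*31 = 31/9)
X(11, -10) - 1100*(-1062) = 31/9 - 1100*(-1062) = 31/9 + 1168200 = 10513831/9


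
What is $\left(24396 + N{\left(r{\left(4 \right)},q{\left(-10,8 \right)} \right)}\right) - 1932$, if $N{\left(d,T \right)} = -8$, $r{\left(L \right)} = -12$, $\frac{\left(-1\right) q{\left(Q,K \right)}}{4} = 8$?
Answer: $22456$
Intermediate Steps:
$q{\left(Q,K \right)} = -32$ ($q{\left(Q,K \right)} = \left(-4\right) 8 = -32$)
$\left(24396 + N{\left(r{\left(4 \right)},q{\left(-10,8 \right)} \right)}\right) - 1932 = \left(24396 - 8\right) - 1932 = 24388 - 1932 = 22456$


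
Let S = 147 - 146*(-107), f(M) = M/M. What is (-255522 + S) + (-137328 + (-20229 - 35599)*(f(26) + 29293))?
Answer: -1635802513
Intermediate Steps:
f(M) = 1
S = 15769 (S = 147 + 15622 = 15769)
(-255522 + S) + (-137328 + (-20229 - 35599)*(f(26) + 29293)) = (-255522 + 15769) + (-137328 + (-20229 - 35599)*(1 + 29293)) = -239753 + (-137328 - 55828*29294) = -239753 + (-137328 - 1635425432) = -239753 - 1635562760 = -1635802513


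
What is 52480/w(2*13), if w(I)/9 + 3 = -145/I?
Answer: -1364480/2007 ≈ -679.86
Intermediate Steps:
w(I) = -27 - 1305/I (w(I) = -27 + 9*(-145/I) = -27 - 1305/I)
52480/w(2*13) = 52480/(-27 - 1305/(2*13)) = 52480/(-27 - 1305/26) = 52480/(-2007/26) = 52480*(-26/2007) = -1364480/2007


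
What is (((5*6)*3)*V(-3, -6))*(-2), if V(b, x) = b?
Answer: 540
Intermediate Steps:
(((5*6)*3)*V(-3, -6))*(-2) = (((5*6)*3)*(-3))*(-2) = ((30*3)*(-3))*(-2) = (90*(-3))*(-2) = -270*(-2) = 540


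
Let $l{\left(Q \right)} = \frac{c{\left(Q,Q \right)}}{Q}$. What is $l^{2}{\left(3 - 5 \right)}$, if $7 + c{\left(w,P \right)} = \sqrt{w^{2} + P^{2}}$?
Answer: $\frac{57}{4} - 7 \sqrt{2} \approx 4.3505$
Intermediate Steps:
$c{\left(w,P \right)} = -7 + \sqrt{P^{2} + w^{2}}$ ($c{\left(w,P \right)} = -7 + \sqrt{w^{2} + P^{2}} = -7 + \sqrt{P^{2} + w^{2}}$)
$l{\left(Q \right)} = \frac{-7 + \sqrt{2} \sqrt{Q^{2}}}{Q}$ ($l{\left(Q \right)} = \frac{-7 + \sqrt{Q^{2} + Q^{2}}}{Q} = \frac{-7 + \sqrt{2 Q^{2}}}{Q} = \frac{-7 + \sqrt{2} \sqrt{Q^{2}}}{Q}$)
$l^{2}{\left(3 - 5 \right)} = \left(\frac{-7 + \sqrt{2} \sqrt{\left(3 - 5\right)^{2}}}{3 - 5}\right)^{2} = \left(\frac{-7 + \sqrt{2} \sqrt{\left(-2\right)^{2}}}{-2}\right)^{2} = \left(- \frac{-7 + \sqrt{2} \sqrt{4}}{2}\right)^{2} = \left(- \frac{-7 + \sqrt{2} \cdot 2}{2}\right)^{2} = \left(- \frac{-7 + 2 \sqrt{2}}{2}\right)^{2} = \left(\frac{7}{2} - \sqrt{2}\right)^{2}$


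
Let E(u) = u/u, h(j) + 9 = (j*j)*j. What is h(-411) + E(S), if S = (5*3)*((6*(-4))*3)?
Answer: -69426539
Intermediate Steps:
S = -1080 (S = 15*(-24*3) = 15*(-72) = -1080)
h(j) = -9 + j³ (h(j) = -9 + (j*j)*j = -9 + j²*j = -9 + j³)
E(u) = 1
h(-411) + E(S) = (-9 + (-411)³) + 1 = (-9 - 69426531) + 1 = -69426540 + 1 = -69426539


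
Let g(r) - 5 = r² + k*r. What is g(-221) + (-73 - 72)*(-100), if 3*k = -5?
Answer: 191143/3 ≈ 63714.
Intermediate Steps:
k = -5/3 (k = (⅓)*(-5) = -5/3 ≈ -1.6667)
g(r) = 5 + r² - 5*r/3 (g(r) = 5 + (r² - 5*r/3) = 5 + r² - 5*r/3)
g(-221) + (-73 - 72)*(-100) = (5 + (-221)² - 5/3*(-221)) + (-73 - 72)*(-100) = (5 + 48841 + 1105/3) - 145*(-100) = 147643/3 + 14500 = 191143/3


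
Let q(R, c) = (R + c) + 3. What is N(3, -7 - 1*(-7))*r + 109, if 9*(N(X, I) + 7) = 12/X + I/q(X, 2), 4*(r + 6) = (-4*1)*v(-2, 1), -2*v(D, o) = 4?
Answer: 1217/9 ≈ 135.22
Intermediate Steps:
v(D, o) = -2 (v(D, o) = -½*4 = -2)
q(R, c) = 3 + R + c
r = -4 (r = -6 + (-4*1*(-2))/4 = -6 + (-4*(-2))/4 = -6 + (¼)*8 = -6 + 2 = -4)
N(X, I) = -7 + 4/(3*X) + I/(9*(5 + X)) (N(X, I) = -7 + (12/X + I/(3 + X + 2))/9 = -7 + (12/X + I/(5 + X))/9 = -7 + (4/(3*X) + I/(9*(5 + X))) = -7 + 4/(3*X) + I/(9*(5 + X)))
N(3, -7 - 1*(-7))*r + 109 = ((⅑)*(60 - 303*3 - 63*3² + (-7 - 1*(-7))*3)/(3*(5 + 3)))*(-4) + 109 = ((⅑)*(⅓)*(60 - 909 - 63*9 + (-7 + 7)*3)/8)*(-4) + 109 = ((⅑)*(⅓)*(⅛)*(60 - 909 - 567 + 0*3))*(-4) + 109 = ((⅑)*(⅓)*(⅛)*(60 - 909 - 567 + 0))*(-4) + 109 = ((⅑)*(⅓)*(⅛)*(-1416))*(-4) + 109 = -59/9*(-4) + 109 = 236/9 + 109 = 1217/9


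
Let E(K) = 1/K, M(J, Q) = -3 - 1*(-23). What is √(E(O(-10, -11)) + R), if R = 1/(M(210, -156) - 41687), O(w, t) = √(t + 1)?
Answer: √(-4166700 - 17361388890*I*√10)/416670 ≈ 0.39762 - 0.39765*I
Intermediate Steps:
M(J, Q) = 20 (M(J, Q) = -3 + 23 = 20)
O(w, t) = √(1 + t)
R = -1/41667 (R = 1/(20 - 41687) = 1/(-41667) = -1/41667 ≈ -2.4000e-5)
√(E(O(-10, -11)) + R) = √(1/(√(1 - 11)) - 1/41667) = √(1/(√(-10)) - 1/41667) = √(1/(I*√10) - 1/41667) = √(-I*√10/10 - 1/41667) = √(-1/41667 - I*√10/10)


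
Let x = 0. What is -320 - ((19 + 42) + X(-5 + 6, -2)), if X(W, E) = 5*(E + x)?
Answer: -371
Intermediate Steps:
X(W, E) = 5*E (X(W, E) = 5*(E + 0) = 5*E)
-320 - ((19 + 42) + X(-5 + 6, -2)) = -320 - ((19 + 42) + 5*(-2)) = -320 - (61 - 10) = -320 - 1*51 = -320 - 51 = -371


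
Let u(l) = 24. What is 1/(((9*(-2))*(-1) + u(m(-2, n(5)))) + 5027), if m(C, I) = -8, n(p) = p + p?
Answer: 1/5069 ≈ 0.00019728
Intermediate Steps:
n(p) = 2*p
1/(((9*(-2))*(-1) + u(m(-2, n(5)))) + 5027) = 1/(((9*(-2))*(-1) + 24) + 5027) = 1/((-18*(-1) + 24) + 5027) = 1/((18 + 24) + 5027) = 1/(42 + 5027) = 1/5069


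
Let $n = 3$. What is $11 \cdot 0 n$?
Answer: $0$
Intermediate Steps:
$11 \cdot 0 n = 11 \cdot 0 \cdot 3 = 0 \cdot 3 = 0$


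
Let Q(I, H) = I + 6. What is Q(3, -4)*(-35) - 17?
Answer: -332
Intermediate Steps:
Q(I, H) = 6 + I
Q(3, -4)*(-35) - 17 = (6 + 3)*(-35) - 17 = 9*(-35) - 17 = -315 - 17 = -332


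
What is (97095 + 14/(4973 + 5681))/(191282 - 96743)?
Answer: 73889296/71944179 ≈ 1.0270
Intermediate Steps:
(97095 + 14/(4973 + 5681))/(191282 - 96743) = (97095 + 14/10654)/94539 = (97095 + (1/10654)*14)*(1/94539) = (97095 + 1/761)*(1/94539) = (73889296/761)*(1/94539) = 73889296/71944179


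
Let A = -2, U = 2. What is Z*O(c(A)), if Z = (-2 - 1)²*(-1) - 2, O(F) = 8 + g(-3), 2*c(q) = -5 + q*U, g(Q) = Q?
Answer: -55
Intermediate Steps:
c(q) = -5/2 + q (c(q) = (-5 + q*2)/2 = (-5 + 2*q)/2 = -5/2 + q)
O(F) = 5 (O(F) = 8 - 3 = 5)
Z = -11 (Z = (-3)²*(-1) - 2 = 9*(-1) - 2 = -9 - 2 = -11)
Z*O(c(A)) = -11*5 = -55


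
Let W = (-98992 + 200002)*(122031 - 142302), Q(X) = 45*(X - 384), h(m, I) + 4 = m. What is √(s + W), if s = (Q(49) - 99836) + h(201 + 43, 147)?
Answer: I*√2047688381 ≈ 45251.0*I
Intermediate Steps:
h(m, I) = -4 + m
Q(X) = -17280 + 45*X (Q(X) = 45*(-384 + X) = -17280 + 45*X)
W = -2047573710 (W = 101010*(-20271) = -2047573710)
s = -114671 (s = ((-17280 + 45*49) - 99836) + (-4 + (201 + 43)) = ((-17280 + 2205) - 99836) + (-4 + 244) = (-15075 - 99836) + 240 = -114911 + 240 = -114671)
√(s + W) = √(-114671 - 2047573710) = √(-2047688381) = I*√2047688381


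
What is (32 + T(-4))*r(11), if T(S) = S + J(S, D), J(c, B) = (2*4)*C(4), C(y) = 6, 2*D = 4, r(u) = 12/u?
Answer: 912/11 ≈ 82.909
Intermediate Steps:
D = 2 (D = (1/2)*4 = 2)
J(c, B) = 48 (J(c, B) = (2*4)*6 = 8*6 = 48)
T(S) = 48 + S (T(S) = S + 48 = 48 + S)
(32 + T(-4))*r(11) = (32 + (48 - 4))*(12/11) = (32 + 44)*(12*(1/11)) = 76*(12/11) = 912/11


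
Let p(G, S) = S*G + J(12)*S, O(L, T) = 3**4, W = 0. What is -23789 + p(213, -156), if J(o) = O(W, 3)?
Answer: -69653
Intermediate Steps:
O(L, T) = 81
J(o) = 81
p(G, S) = 81*S + G*S (p(G, S) = S*G + 81*S = G*S + 81*S = 81*S + G*S)
-23789 + p(213, -156) = -23789 - 156*(81 + 213) = -23789 - 156*294 = -23789 - 45864 = -69653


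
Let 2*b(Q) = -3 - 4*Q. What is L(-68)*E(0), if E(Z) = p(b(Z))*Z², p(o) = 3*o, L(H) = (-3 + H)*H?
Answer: 0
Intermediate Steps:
L(H) = H*(-3 + H)
b(Q) = -3/2 - 2*Q (b(Q) = (-3 - 4*Q)/2 = -3/2 - 2*Q)
E(Z) = Z²*(-9/2 - 6*Z) (E(Z) = (3*(-3/2 - 2*Z))*Z² = (-9/2 - 6*Z)*Z² = Z²*(-9/2 - 6*Z))
L(-68)*E(0) = (-68*(-3 - 68))*(0²*(-9/2 - 6*0)) = (-68*(-71))*(0*(-9/2 + 0)) = 4828*(0*(-9/2)) = 4828*0 = 0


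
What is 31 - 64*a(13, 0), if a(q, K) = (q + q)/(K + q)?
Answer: -97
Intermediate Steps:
a(q, K) = 2*q/(K + q) (a(q, K) = (2*q)/(K + q) = 2*q/(K + q))
31 - 64*a(13, 0) = 31 - 128*13/(0 + 13) = 31 - 128*13/13 = 31 - 64*2 = 31 - 128 = -97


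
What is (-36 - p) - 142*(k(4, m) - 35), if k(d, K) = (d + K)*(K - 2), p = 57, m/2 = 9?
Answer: -45107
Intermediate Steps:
m = 18 (m = 2*9 = 18)
k(d, K) = (-2 + K)*(K + d) (k(d, K) = (K + d)*(-2 + K) = (-2 + K)*(K + d))
(-36 - p) - 142*(k(4, m) - 35) = (-36 - 1*57) - 142*((18² - 2*18 - 2*4 + 18*4) - 35) = (-36 - 57) - 142*((324 - 36 - 8 + 72) - 35) = -93 - 142*(352 - 35) = -93 - 142*317 = -93 - 45014 = -45107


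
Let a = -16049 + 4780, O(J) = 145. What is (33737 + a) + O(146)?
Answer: 22613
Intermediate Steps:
a = -11269
(33737 + a) + O(146) = (33737 - 11269) + 145 = 22468 + 145 = 22613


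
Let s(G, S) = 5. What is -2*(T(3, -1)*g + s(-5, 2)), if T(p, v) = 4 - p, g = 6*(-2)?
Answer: 14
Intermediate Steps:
g = -12
-2*(T(3, -1)*g + s(-5, 2)) = -2*((4 - 1*3)*(-12) + 5) = -2*((4 - 3)*(-12) + 5) = -2*(1*(-12) + 5) = -2*(-12 + 5) = -2*(-7) = 14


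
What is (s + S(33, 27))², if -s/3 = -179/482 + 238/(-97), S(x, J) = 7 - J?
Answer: 290351778649/2185936516 ≈ 132.83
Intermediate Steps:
s = 396237/46754 (s = -3*(-179/482 + 238/(-97)) = -3*(-179*1/482 + 238*(-1/97)) = -3*(-179/482 - 238/97) = -3*(-132079/46754) = 396237/46754 ≈ 8.4749)
(s + S(33, 27))² = (396237/46754 + (7 - 1*27))² = (396237/46754 + (7 - 27))² = (396237/46754 - 20)² = (-538843/46754)² = 290351778649/2185936516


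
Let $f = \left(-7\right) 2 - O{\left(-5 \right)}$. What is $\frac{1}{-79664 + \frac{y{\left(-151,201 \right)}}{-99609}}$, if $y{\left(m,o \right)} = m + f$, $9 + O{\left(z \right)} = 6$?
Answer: $- \frac{33203}{2645083738} \approx -1.2553 \cdot 10^{-5}$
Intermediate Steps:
$O{\left(z \right)} = -3$ ($O{\left(z \right)} = -9 + 6 = -3$)
$f = -11$ ($f = \left(-7\right) 2 - -3 = -14 + 3 = -11$)
$y{\left(m,o \right)} = -11 + m$ ($y{\left(m,o \right)} = m - 11 = -11 + m$)
$\frac{1}{-79664 + \frac{y{\left(-151,201 \right)}}{-99609}} = \frac{1}{-79664 + \frac{-11 - 151}{-99609}} = \frac{1}{-79664 - - \frac{54}{33203}} = \frac{1}{-79664 + \frac{54}{33203}} = \frac{1}{- \frac{2645083738}{33203}} = - \frac{33203}{2645083738}$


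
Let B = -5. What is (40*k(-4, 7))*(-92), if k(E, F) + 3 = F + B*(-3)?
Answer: -69920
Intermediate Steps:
k(E, F) = 12 + F (k(E, F) = -3 + (F - 5*(-3)) = -3 + (F + 15) = -3 + (15 + F) = 12 + F)
(40*k(-4, 7))*(-92) = (40*(12 + 7))*(-92) = (40*19)*(-92) = 760*(-92) = -69920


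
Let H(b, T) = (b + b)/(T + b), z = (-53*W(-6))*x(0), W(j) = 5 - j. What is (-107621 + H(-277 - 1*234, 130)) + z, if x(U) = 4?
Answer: -41891071/381 ≈ -1.0995e+5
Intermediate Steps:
z = -2332 (z = -53*(5 - 1*(-6))*4 = -53*(5 + 6)*4 = -53*11*4 = -583*4 = -2332)
H(b, T) = 2*b/(T + b) (H(b, T) = (2*b)/(T + b) = 2*b/(T + b))
(-107621 + H(-277 - 1*234, 130)) + z = (-107621 + 2*(-277 - 1*234)/(130 + (-277 - 1*234))) - 2332 = (-107621 + 2*(-277 - 234)/(130 + (-277 - 234))) - 2332 = (-107621 + 2*(-511)/(130 - 511)) - 2332 = (-107621 + 2*(-511)/(-381)) - 2332 = (-107621 + 2*(-511)*(-1/381)) - 2332 = (-107621 + 1022/381) - 2332 = -41002579/381 - 2332 = -41891071/381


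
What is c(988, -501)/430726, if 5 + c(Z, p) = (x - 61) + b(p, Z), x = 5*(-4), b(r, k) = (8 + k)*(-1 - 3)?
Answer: -2035/215363 ≈ -0.0094492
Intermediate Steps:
b(r, k) = -32 - 4*k (b(r, k) = (8 + k)*(-4) = -32 - 4*k)
x = -20
c(Z, p) = -118 - 4*Z (c(Z, p) = -5 + ((-20 - 61) + (-32 - 4*Z)) = -5 + (-81 + (-32 - 4*Z)) = -5 + (-113 - 4*Z) = -118 - 4*Z)
c(988, -501)/430726 = (-118 - 4*988)/430726 = (-118 - 3952)*(1/430726) = -4070*1/430726 = -2035/215363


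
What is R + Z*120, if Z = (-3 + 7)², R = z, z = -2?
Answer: 1918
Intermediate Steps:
R = -2
Z = 16 (Z = 4² = 16)
R + Z*120 = -2 + 16*120 = -2 + 1920 = 1918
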